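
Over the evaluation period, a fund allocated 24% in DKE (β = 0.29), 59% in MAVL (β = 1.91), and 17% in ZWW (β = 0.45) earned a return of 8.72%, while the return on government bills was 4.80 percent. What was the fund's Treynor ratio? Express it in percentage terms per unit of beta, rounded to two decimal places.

β_P = 0.24×0.29 + 0.59×1.91 + 0.17×0.45 = 1.2730
Treynor = (R_P − R_f) / β_P = (8.72% − 4.80%) / 1.2730 = 3.92% / 1.2730 = 3.08%

3.08%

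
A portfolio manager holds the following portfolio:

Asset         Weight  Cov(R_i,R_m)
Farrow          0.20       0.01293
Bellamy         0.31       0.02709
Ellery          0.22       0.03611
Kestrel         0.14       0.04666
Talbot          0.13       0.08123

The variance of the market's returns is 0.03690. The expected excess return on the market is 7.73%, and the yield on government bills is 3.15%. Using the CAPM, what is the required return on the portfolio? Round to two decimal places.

10.70%

β_Farrow = 0.01293 / 0.03690 = 0.3504
β_Bellamy = 0.02709 / 0.03690 = 0.7341
β_Ellery = 0.03611 / 0.03690 = 0.9786
β_Kestrel = 0.04666 / 0.03690 = 1.2645
β_Talbot = 0.08123 / 0.03690 = 2.2014
β_P = Σ w_i β_i = 0.20×0.3504 + 0.31×0.7341 + 0.22×0.9786 + 0.14×1.2645 + 0.13×2.2014 = 0.9762
E(R_P) = R_f + β_P × MRP = 3.15% + 0.9762 × 7.73% = 10.70%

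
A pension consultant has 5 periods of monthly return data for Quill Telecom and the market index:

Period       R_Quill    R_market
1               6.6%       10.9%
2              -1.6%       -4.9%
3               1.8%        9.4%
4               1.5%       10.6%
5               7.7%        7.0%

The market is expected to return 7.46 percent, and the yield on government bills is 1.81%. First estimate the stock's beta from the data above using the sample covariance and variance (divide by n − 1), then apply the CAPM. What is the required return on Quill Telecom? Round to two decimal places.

3.78%

Mean R_i = (6.6 − 1.6 + 1.8 + 1.5 + 7.7) / 5 = 3.2000%
Mean R_m = (10.9 − 4.9 + 9.4 + 10.6 + 7.0) / 5 = 6.6000%
Σ(R_i − R̄_i)(R_m − R̄_m) = 60.9000  ⇒  Cov = 60.9000 / 4 = 15.2250
Σ(R_m − R̄_m)² = 174.7400  ⇒  Var(R_m) = 174.7400 / 4 = 43.6850
β = Cov / Var(R_m) = 15.2250 / 43.6850 = 0.3485
MRP = 7.46% − 1.81% = 5.65%
E(R) = R_f + β × MRP = 1.81% + 0.3485 × 5.65% = 3.78%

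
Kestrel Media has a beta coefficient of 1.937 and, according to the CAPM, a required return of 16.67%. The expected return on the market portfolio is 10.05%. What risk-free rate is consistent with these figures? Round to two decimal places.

E(R) = R_f + β(E(R_m) − R_f) = R_f(1 − β) + β·E(R_m)
16.67% = R_f × (1 − 1.937) + 1.937 × 10.05%
16.67% = R_f × -0.937 + 19.46685%
R_f = (16.67% − 19.46685%) / -0.937 = 2.98%

2.98%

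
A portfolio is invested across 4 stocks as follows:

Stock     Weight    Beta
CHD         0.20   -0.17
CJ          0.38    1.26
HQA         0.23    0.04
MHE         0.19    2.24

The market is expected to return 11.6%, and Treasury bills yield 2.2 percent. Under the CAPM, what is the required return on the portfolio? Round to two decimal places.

β_P = Σ w_i β_i = 0.20×-0.17 + 0.38×1.26 + 0.23×0.04 + 0.19×2.24 = 0.8796
MRP = 11.6% − 2.2% = 9.40%
E(R_P) = R_f + β_P × MRP = 2.2% + 0.8796 × 9.4% = 10.47%

10.47%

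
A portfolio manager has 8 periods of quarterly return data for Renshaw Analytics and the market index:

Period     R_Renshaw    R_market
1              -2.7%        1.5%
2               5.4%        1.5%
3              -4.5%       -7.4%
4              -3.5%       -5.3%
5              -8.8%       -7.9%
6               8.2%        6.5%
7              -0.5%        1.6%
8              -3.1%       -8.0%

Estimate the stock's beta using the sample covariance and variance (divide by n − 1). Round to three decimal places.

Mean R_i = (-2.7 + 5.4 − 4.5 − 3.5 − 8.8 + 8.2 − 0.5 − 3.1) / 8 = -1.1875%
Mean R_m = (1.5 + 1.5 − 7.4 − 5.3 − 7.9 + 6.5 + 1.6 − 8.0) / 8 = -2.1875%
Σ(R_i − R̄_i)(R_m − R̄_m) = 181.9388  ⇒  Cov = 181.9388 / 7 = 25.9913
Σ(R_m − R̄_m)² = 220.2888  ⇒  Var(R_m) = 220.2888 / 7 = 31.4698
β = Cov / Var(R_m) = 25.9913 / 31.4698 = 0.8259

0.826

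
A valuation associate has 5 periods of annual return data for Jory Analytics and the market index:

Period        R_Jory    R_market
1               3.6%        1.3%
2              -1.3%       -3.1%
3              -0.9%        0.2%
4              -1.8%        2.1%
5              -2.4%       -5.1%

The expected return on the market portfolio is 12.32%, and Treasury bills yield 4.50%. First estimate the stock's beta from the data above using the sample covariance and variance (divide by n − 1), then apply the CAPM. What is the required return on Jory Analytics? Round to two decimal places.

Mean R_i = (3.6 − 1.3 − 0.9 − 1.8 − 2.4) / 5 = -0.5600%
Mean R_m = (1.3 − 3.1 + 0.2 + 2.1 − 5.1) / 5 = -0.9200%
Σ(R_i − R̄_i)(R_m − R̄_m) = 14.4140  ⇒  Cov = 14.4140 / 4 = 3.6035
Σ(R_m − R̄_m)² = 37.5280  ⇒  Var(R_m) = 37.5280 / 4 = 9.3820
β = Cov / Var(R_m) = 3.6035 / 9.3820 = 0.3841
MRP = 12.32% − 4.50% = 7.82%
E(R) = R_f + β × MRP = 4.50% + 0.3841 × 7.82% = 7.50%

7.50%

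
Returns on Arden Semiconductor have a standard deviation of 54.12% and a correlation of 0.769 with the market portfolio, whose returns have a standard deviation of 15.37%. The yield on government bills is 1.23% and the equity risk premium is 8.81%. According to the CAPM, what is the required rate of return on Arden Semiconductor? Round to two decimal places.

β = ρ × σ_i / σ_m = 0.769 × 54.12% / 15.37% = 2.7078
E(R) = 1.23% + 2.7078 × 8.81% = 25.09%

25.09%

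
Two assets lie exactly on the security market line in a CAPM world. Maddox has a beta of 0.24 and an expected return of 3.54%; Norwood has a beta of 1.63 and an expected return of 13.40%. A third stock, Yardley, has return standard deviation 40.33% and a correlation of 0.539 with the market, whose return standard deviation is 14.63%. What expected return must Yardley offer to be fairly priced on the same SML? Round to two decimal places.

12.38%

MRP = (13.40% − 3.54%) / (1.63 − 0.24) = 7.0935%
R_f = 3.54% − 0.24 × 7.0935% = 1.8376%
β_Yardley = ρ·σ_i/σ_m = 0.539 × 40.33 / 14.63 = 1.4858
E(R_Yardley) = R_f + β × MRP = 1.8376% + 1.4858 × 7.0935% = 12.38%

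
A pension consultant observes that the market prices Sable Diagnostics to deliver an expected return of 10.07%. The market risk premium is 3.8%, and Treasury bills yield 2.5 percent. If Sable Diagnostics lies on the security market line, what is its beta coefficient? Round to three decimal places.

β = (E(R) − R_f) / MRP = (10.07% − 2.5%) / 3.8% = 7.57% / 3.8% = 1.992

1.992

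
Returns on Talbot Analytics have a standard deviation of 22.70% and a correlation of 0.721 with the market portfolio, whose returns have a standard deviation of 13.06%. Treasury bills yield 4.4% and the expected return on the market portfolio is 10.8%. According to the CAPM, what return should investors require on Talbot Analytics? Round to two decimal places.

12.42%

β = ρ × σ_i / σ_m = 0.721 × 22.70% / 13.06% = 1.2532
MRP = 10.8% − 4.4% = 6.40%
E(R) = 4.4% + 1.2532 × 6.4% = 12.42%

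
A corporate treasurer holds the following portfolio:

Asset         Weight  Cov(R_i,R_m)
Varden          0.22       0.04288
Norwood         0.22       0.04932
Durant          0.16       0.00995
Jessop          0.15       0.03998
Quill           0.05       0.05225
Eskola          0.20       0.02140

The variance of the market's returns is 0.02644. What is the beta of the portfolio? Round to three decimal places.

1.315

β_Varden = 0.04288 / 0.02644 = 1.6218
β_Norwood = 0.04932 / 0.02644 = 1.8654
β_Durant = 0.00995 / 0.02644 = 0.3763
β_Jessop = 0.03998 / 0.02644 = 1.5121
β_Quill = 0.05225 / 0.02644 = 1.9762
β_Eskola = 0.02140 / 0.02644 = 0.8094
β_P = Σ w_i β_i = 0.22×1.6218 + 0.22×1.8654 + 0.16×0.3763 + 0.15×1.5121 + 0.05×1.9762 + 0.20×0.8094 = 1.3149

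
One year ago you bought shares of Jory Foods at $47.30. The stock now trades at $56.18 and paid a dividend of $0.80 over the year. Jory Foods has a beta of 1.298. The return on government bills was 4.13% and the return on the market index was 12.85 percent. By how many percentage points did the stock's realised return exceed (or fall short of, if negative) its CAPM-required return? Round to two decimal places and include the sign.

Realised HPR = (P1 + D1 − P0) / P0 = (56.18 + 0.80 − 47.30) / 47.30 = 9.68 / 47.30 = 20.4651%
MRP = 12.85% − 4.13% = 8.72%
CAPM required = R_f + β·MRP = 4.13% + 1.298 × 8.72% = 15.44856%
α = realised − required = 20.4651% − 15.44856% = +5.02%

+5.02%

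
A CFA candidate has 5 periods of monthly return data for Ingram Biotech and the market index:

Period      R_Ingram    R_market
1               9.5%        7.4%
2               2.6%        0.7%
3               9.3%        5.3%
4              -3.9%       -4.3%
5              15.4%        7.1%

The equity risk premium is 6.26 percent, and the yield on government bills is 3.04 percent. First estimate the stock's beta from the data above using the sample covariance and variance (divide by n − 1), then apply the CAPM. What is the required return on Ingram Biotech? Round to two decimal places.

11.88%

Mean R_i = (9.5 + 2.6 + 9.3 − 3.9 + 15.4) / 5 = 6.5800%
Mean R_m = (7.4 + 0.7 + 5.3 − 4.3 + 7.1) / 5 = 3.2400%
Σ(R_i − R̄_i)(R_m − R̄_m) = 140.9240  ⇒  Cov = 140.9240 / 4 = 35.2310
Σ(R_m − R̄_m)² = 99.7520  ⇒  Var(R_m) = 99.7520 / 4 = 24.9380
β = Cov / Var(R_m) = 35.2310 / 24.9380 = 1.4127
E(R) = R_f + β × MRP = 3.04% + 1.4127 × 6.26% = 11.88%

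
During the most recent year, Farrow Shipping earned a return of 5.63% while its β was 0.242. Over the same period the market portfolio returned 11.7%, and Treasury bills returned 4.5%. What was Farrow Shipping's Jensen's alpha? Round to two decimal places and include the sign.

-0.61%

Market excess return = 11.7% − 4.5% = 7.20%
CAPM benchmark = R_f + β(R_m − R_f) = 4.5% + 0.242 × 7.2% = 6.2424%
α = actual − benchmark = 5.63% − 6.2424% = -0.61%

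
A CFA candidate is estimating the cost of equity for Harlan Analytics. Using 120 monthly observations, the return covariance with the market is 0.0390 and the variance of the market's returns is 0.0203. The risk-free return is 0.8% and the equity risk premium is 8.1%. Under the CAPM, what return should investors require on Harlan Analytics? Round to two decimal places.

β = Cov(R_i, R_m) / Var(R_m) = 0.0390 / 0.0203 = 1.9212
E(R) = R_f + β × MRP = 0.8% + 1.9212 × 8.1% = 16.36%

16.36%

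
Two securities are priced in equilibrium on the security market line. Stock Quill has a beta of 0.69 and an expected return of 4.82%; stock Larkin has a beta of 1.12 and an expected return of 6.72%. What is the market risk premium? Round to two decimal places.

Both satisfy E(R) = R_f + β·MRP, so the slope of the SML is
MRP = (6.72% − 4.82%) / (1.12 − 0.69) = 1.90% / 0.43 = 4.4186%

4.42%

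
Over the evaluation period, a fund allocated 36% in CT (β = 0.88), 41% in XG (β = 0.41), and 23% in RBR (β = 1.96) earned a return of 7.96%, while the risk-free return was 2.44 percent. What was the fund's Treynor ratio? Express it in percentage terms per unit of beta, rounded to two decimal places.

β_P = 0.36×0.88 + 0.41×0.41 + 0.23×1.96 = 0.9357
Treynor = (R_P − R_f) / β_P = (7.96% − 2.44%) / 0.9357 = 5.52% / 0.9357 = 5.90%

5.90%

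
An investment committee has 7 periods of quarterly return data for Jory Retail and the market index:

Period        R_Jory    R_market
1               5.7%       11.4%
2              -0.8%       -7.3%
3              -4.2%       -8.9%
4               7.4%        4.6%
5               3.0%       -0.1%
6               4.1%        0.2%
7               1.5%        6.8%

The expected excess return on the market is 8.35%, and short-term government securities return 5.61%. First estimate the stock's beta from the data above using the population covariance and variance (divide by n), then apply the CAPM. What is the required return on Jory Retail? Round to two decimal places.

Mean R_i = (5.7 − 0.8 − 4.2 + 7.4 + 3.0 + 4.1 + 1.5) / 7 = 2.3857%
Mean R_m = (11.4 − 7.3 − 8.9 + 4.6 − 0.1 + 0.2 + 6.8) / 7 = 0.9571%
Σ(R_i − R̄_i)(R_m − R̄_m) = 136.9757  ⇒  Cov = 136.9757 / 7 = 19.5680
Σ(R_m − R̄_m)² = 323.4971  ⇒  Var(R_m) = 323.4971 / 7 = 46.2139
β = Cov / Var(R_m) = 19.5680 / 46.2139 = 0.4234
E(R) = R_f + β × MRP = 5.61% + 0.4234 × 8.35% = 9.15%

9.15%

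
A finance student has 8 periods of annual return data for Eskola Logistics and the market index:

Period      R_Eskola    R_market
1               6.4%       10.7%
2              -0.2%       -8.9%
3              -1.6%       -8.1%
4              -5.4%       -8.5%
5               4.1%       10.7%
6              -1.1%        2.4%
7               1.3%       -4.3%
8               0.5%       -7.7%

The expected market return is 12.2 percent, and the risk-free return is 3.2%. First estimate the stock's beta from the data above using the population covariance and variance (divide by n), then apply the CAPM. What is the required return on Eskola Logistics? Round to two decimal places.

Mean R_i = (6.4 − 0.2 − 1.6 − 5.4 + 4.1 − 1.1 + 1.3 + 0.5) / 8 = 0.5000%
Mean R_m = (10.7 − 8.9 − 8.1 − 8.5 + 10.7 + 2.4 − 4.3 − 7.7) / 8 = -1.7125%
Σ(R_i − R̄_i)(R_m − R̄_m) = 167.7600  ⇒  Cov = 167.7600 / 8 = 20.9700
Σ(R_m − R̄_m)² = 506.1288  ⇒  Var(R_m) = 506.1288 / 8 = 63.2661
β = Cov / Var(R_m) = 20.9700 / 63.2661 = 0.3315
MRP = 12.2% − 3.2% = 9.00%
E(R) = R_f + β × MRP = 3.2% + 0.3315 × 9.0% = 6.18%

6.18%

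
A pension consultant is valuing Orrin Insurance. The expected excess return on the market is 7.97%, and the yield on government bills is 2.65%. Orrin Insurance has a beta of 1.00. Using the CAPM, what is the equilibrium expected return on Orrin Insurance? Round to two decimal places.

10.62%

E(R) = R_f + β × MRP = 2.65% + 1.00 × 7.97% = 10.62%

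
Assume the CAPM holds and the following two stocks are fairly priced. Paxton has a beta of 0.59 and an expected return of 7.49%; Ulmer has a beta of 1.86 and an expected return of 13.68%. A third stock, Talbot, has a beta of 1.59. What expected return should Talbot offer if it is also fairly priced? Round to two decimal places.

12.36%

MRP (SML slope) = (13.68% − 7.49%) / (1.86 − 0.59) = 6.19% / 1.27 = 4.8740%
R_f (intercept) = 7.49% − 0.59 × 4.8740% = 4.6143%
E(R_Talbot) = R_f + β × MRP = 4.6143% + 1.59 × 4.8740% = 12.36%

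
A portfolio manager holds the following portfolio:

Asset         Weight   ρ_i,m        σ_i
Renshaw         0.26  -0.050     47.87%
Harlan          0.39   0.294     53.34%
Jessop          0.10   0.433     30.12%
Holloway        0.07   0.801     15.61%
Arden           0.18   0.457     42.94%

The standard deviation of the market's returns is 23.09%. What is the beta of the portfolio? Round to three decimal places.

0.485

β_Renshaw = -0.050 × 47.87% / 23.09% = -0.1037
β_Harlan = 0.294 × 53.34% / 23.09% = 0.6792
β_Jessop = 0.433 × 30.12% / 23.09% = 0.5648
β_Holloway = 0.801 × 15.61% / 23.09% = 0.5415
β_Arden = 0.457 × 42.94% / 23.09% = 0.8499
β_P = Σ w_i β_i = 0.26×-0.1037 + 0.39×0.6792 + 0.10×0.5648 + 0.07×0.5415 + 0.18×0.8499 = 0.4853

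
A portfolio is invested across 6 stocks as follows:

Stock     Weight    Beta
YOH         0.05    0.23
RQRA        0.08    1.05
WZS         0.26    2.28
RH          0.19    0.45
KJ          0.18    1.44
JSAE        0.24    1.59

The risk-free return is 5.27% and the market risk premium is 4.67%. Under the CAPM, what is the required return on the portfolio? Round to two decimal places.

11.88%

β_P = Σ w_i β_i = 0.05×0.23 + 0.08×1.05 + 0.26×2.28 + 0.19×0.45 + 0.18×1.44 + 0.24×1.59 = 1.4146
E(R_P) = R_f + β_P × MRP = 5.27% + 1.4146 × 4.67% = 11.88%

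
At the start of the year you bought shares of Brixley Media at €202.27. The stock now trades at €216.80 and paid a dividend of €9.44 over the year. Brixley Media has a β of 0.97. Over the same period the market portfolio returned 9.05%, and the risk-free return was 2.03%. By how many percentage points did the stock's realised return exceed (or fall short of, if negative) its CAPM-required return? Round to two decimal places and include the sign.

Realised HPR = (P1 + D1 − P0) / P0 = (216.80 + 9.44 − 202.27) / 202.27 = 23.97 / 202.27 = 11.8505%
MRP = 9.05% − 2.03% = 7.02%
CAPM required = R_f + β·MRP = 2.03% + 0.97 × 7.02% = 8.8394%
α = realised − required = 11.8505% − 8.8394% = +3.01%

+3.01%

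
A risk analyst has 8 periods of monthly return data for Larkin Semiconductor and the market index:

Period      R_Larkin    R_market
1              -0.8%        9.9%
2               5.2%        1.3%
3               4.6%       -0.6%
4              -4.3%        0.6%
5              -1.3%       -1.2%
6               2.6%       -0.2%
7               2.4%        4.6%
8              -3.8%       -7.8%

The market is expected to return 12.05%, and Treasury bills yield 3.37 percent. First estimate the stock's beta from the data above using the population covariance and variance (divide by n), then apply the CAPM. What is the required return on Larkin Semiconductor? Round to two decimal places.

4.90%

Mean R_i = (-0.8 + 5.2 + 4.6 − 4.3 − 1.3 + 2.6 + 2.4 − 3.8) / 8 = 0.5750%
Mean R_m = (9.9 + 1.3 − 0.6 + 0.6 − 1.2 − 0.2 + 4.6 − 7.8) / 8 = 0.8250%
Σ(R_i − R̄_i)(R_m − R̄_m) = 31.4250  ⇒  Cov = 31.4250 / 8 = 3.9281
Σ(R_m − R̄_m)² = 178.4550  ⇒  Var(R_m) = 178.4550 / 8 = 22.3069
β = Cov / Var(R_m) = 3.9281 / 22.3069 = 0.1761
MRP = 12.05% − 3.37% = 8.68%
E(R) = R_f + β × MRP = 3.37% + 0.1761 × 8.68% = 4.90%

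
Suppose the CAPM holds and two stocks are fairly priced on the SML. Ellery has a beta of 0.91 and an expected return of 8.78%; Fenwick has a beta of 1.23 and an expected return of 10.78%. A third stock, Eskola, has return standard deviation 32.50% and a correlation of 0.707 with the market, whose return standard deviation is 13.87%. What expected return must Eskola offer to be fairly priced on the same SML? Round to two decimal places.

MRP = (10.78% − 8.78%) / (1.23 − 0.91) = 6.2500%
R_f = 8.78% − 0.91 × 6.2500% = 3.0925%
β_Eskola = ρ·σ_i/σ_m = 0.707 × 32.50 / 13.87 = 1.6566
E(R_Eskola) = R_f + β × MRP = 3.0925% + 1.6566 × 6.2500% = 13.45%

13.45%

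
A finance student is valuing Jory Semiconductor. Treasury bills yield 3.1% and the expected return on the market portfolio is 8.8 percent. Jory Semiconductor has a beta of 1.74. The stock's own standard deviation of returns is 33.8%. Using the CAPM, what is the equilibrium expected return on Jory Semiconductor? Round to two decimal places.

Market risk premium = E(R_m) − R_f = 8.8% − 3.1% = 5.70%
E(R) = R_f + β × MRP = 3.1% + 1.74 × 5.7% = 13.02%

13.02%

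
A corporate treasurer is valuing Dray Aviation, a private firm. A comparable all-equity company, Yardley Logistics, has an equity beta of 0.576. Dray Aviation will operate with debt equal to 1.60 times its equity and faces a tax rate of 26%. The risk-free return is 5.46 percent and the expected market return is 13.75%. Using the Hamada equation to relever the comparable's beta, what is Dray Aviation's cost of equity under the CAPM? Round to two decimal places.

15.89%

β_L = β_U × [1 + (1 − t)(D/E)] = 0.576 × [1 + (1 − 0.26) × 1.60]
    = 0.576 × [1 + 0.74 × 1.60] = 0.576 × 2.1840 = 1.2580
MRP = 13.75% − 5.46% = 8.29%
E(R) = R_f + β_L × MRP = 5.46% + 1.2580 × 8.29% = 15.89%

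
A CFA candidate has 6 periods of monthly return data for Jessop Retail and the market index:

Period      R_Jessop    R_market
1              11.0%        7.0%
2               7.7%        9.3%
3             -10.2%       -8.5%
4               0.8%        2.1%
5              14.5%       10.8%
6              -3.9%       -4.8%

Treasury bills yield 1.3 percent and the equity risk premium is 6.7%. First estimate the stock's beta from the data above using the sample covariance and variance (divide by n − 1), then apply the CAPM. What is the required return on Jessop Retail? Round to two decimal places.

Mean R_i = (11.0 + 7.7 − 10.2 + 0.8 + 14.5 − 3.9) / 6 = 3.3167%
Mean R_m = (7.0 + 9.3 − 8.5 + 2.1 + 10.8 − 4.8) / 6 = 2.6500%
Σ(R_i − R̄_i)(R_m − R̄_m) = 359.5750  ⇒  Cov = 359.5750 / 5 = 71.9150
Σ(R_m − R̄_m)² = 309.6950  ⇒  Var(R_m) = 309.6950 / 5 = 61.9390
β = Cov / Var(R_m) = 71.9150 / 61.9390 = 1.1611
E(R) = R_f + β × MRP = 1.3% + 1.1611 × 6.7% = 9.08%

9.08%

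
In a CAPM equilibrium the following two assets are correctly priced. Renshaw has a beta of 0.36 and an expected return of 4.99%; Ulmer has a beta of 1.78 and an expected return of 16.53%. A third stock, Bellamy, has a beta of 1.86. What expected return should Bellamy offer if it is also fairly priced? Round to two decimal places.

17.18%

MRP (SML slope) = (16.53% − 4.99%) / (1.78 − 0.36) = 11.54% / 1.42 = 8.1268%
R_f (intercept) = 4.99% − 0.36 × 8.1268% = 2.0644%
E(R_Bellamy) = R_f + β × MRP = 2.0644% + 1.86 × 8.1268% = 17.18%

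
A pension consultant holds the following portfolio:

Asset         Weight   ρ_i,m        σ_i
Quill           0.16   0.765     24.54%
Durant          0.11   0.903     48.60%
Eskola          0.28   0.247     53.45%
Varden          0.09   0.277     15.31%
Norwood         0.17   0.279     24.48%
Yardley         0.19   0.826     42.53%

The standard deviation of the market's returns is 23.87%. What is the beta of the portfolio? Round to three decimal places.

0.827

β_Quill = 0.765 × 24.54% / 23.87% = 0.7865
β_Durant = 0.903 × 48.60% / 23.87% = 1.8385
β_Eskola = 0.247 × 53.45% / 23.87% = 0.5531
β_Varden = 0.277 × 15.31% / 23.87% = 0.1777
β_Norwood = 0.279 × 24.48% / 23.87% = 0.2861
β_Yardley = 0.826 × 42.53% / 23.87% = 1.4717
β_P = Σ w_i β_i = 0.16×0.7865 + 0.11×1.8385 + 0.28×0.5531 + 0.09×0.1777 + 0.17×0.2861 + 0.19×1.4717 = 0.8272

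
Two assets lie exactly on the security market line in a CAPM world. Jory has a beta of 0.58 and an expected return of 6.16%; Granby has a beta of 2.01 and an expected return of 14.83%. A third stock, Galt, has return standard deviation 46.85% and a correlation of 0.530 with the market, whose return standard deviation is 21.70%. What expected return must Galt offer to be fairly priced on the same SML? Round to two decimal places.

9.58%

MRP = (14.83% − 6.16%) / (2.01 − 0.58) = 6.0629%
R_f = 6.16% − 0.58 × 6.0629% = 2.6435%
β_Galt = ρ·σ_i/σ_m = 0.530 × 46.85 / 21.70 = 1.1443
E(R_Galt) = R_f + β × MRP = 2.6435% + 1.1443 × 6.0629% = 9.58%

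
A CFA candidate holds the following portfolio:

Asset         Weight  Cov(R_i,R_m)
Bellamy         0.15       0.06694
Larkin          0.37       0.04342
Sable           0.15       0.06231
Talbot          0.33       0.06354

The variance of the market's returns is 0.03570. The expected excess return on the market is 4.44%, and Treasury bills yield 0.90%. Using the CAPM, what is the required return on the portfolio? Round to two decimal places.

7.92%

β_Bellamy = 0.06694 / 0.03570 = 1.8751
β_Larkin = 0.04342 / 0.03570 = 1.2162
β_Sable = 0.06231 / 0.03570 = 1.7454
β_Talbot = 0.06354 / 0.03570 = 1.7798
β_P = Σ w_i β_i = 0.15×1.8751 + 0.37×1.2162 + 0.15×1.7454 + 0.33×1.7798 = 1.5804
E(R_P) = R_f + β_P × MRP = 0.90% + 1.5804 × 4.44% = 7.92%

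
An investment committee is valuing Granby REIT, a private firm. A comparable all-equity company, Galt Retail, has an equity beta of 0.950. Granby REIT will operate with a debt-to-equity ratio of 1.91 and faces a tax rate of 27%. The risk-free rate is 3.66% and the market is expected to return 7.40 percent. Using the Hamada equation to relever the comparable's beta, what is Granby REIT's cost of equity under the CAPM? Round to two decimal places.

12.17%

β_L = β_U × [1 + (1 − t)(D/E)] = 0.950 × [1 + (1 − 0.27) × 1.91]
    = 0.950 × [1 + 0.73 × 1.91] = 0.950 × 2.3943 = 2.2746
MRP = 7.40% − 3.66% = 3.74%
E(R) = R_f + β_L × MRP = 3.66% + 2.2746 × 3.74% = 12.17%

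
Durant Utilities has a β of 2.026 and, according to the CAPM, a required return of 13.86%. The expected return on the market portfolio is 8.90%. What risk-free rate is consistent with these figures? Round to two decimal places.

4.07%

E(R) = R_f + β(E(R_m) − R_f) = R_f(1 − β) + β·E(R_m)
13.86% = R_f × (1 − 2.026) + 2.026 × 8.90%
13.86% = R_f × -1.026 + 18.03140%
R_f = (13.86% − 18.03140%) / -1.026 = 4.07%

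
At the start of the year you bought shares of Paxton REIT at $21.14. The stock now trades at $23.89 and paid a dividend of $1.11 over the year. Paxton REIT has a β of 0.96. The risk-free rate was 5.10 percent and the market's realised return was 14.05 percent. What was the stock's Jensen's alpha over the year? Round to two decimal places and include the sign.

+4.57%

Realised HPR = (P1 + D1 − P0) / P0 = (23.89 + 1.11 − 21.14) / 21.14 = 3.86 / 21.14 = 18.2592%
MRP = 14.05% − 5.10% = 8.95%
CAPM required = R_f + β·MRP = 5.10% + 0.96 × 8.95% = 13.6920%
α = realised − required = 18.2592% − 13.6920% = +4.57%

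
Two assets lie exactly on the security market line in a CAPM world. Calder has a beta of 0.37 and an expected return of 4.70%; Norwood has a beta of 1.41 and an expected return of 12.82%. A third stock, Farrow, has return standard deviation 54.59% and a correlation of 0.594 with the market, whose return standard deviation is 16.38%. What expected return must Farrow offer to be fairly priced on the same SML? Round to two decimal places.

MRP = (12.82% − 4.70%) / (1.41 − 0.37) = 7.8077%
R_f = 4.70% − 0.37 × 7.8077% = 1.8112%
β_Farrow = ρ·σ_i/σ_m = 0.594 × 54.59 / 16.38 = 1.9796
E(R_Farrow) = R_f + β × MRP = 1.8112% + 1.9796 × 7.8077% = 17.27%

17.27%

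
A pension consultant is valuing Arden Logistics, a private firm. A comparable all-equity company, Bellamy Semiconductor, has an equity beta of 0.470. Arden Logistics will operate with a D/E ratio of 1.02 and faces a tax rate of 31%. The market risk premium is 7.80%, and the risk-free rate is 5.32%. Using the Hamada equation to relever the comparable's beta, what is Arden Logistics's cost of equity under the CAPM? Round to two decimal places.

11.57%

β_L = β_U × [1 + (1 − t)(D/E)] = 0.470 × [1 + (1 − 0.31) × 1.02]
    = 0.470 × [1 + 0.69 × 1.02] = 0.470 × 1.7038 = 0.8008
E(R) = R_f + β_L × MRP = 5.32% + 0.8008 × 7.80% = 11.57%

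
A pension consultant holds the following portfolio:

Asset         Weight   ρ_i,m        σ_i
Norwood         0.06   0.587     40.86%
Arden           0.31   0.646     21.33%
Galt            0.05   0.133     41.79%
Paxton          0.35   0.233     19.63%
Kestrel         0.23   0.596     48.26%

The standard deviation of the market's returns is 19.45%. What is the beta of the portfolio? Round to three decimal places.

0.730

β_Norwood = 0.587 × 40.86% / 19.45% = 1.2332
β_Arden = 0.646 × 21.33% / 19.45% = 0.7084
β_Galt = 0.133 × 41.79% / 19.45% = 0.2858
β_Paxton = 0.233 × 19.63% / 19.45% = 0.2352
β_Kestrel = 0.596 × 48.26% / 19.45% = 1.4788
β_P = Σ w_i β_i = 0.06×1.2332 + 0.31×0.7084 + 0.05×0.2858 + 0.35×0.2352 + 0.23×1.4788 = 0.7303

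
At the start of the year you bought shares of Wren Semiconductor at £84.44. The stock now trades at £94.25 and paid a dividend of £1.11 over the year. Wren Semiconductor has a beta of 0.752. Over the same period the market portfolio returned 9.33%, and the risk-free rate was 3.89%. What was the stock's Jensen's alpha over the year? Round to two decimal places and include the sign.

+4.95%

Realised HPR = (P1 + D1 − P0) / P0 = (94.25 + 1.11 − 84.44) / 84.44 = 10.92 / 84.44 = 12.9323%
MRP = 9.33% − 3.89% = 5.44%
CAPM required = R_f + β·MRP = 3.89% + 0.752 × 5.44% = 7.98088%
α = realised − required = 12.9323% − 7.98088% = +4.95%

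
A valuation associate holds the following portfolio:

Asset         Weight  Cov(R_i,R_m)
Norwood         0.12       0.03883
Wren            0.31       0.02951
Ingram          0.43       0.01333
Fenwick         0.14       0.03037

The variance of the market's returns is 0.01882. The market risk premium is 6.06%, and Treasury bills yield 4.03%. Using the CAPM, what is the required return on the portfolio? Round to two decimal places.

11.69%

β_Norwood = 0.03883 / 0.01882 = 2.0632
β_Wren = 0.02951 / 0.01882 = 1.5680
β_Ingram = 0.01333 / 0.01882 = 0.7083
β_Fenwick = 0.03037 / 0.01882 = 1.6137
β_P = Σ w_i β_i = 0.12×2.0632 + 0.31×1.5680 + 0.43×0.7083 + 0.14×1.6137 = 1.2642
E(R_P) = R_f + β_P × MRP = 4.03% + 1.2642 × 6.06% = 11.69%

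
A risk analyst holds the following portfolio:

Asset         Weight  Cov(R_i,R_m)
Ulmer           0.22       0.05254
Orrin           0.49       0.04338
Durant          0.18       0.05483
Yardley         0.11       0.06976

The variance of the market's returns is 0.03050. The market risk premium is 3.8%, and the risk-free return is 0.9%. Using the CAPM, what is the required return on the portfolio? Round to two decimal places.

7.17%

β_Ulmer = 0.05254 / 0.03050 = 1.7226
β_Orrin = 0.04338 / 0.03050 = 1.4223
β_Durant = 0.05483 / 0.03050 = 1.7977
β_Yardley = 0.06976 / 0.03050 = 2.2872
β_P = Σ w_i β_i = 0.22×1.7226 + 0.49×1.4223 + 0.18×1.7977 + 0.11×2.2872 = 1.6511
E(R_P) = R_f + β_P × MRP = 0.9% + 1.6511 × 3.8% = 7.17%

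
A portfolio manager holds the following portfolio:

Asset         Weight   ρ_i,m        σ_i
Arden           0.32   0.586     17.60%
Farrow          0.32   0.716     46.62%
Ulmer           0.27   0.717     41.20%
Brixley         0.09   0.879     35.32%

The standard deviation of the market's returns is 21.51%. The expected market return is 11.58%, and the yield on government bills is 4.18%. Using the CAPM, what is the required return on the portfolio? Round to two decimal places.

β_Arden = 0.586 × 17.60% / 21.51% = 0.4795
β_Farrow = 0.716 × 46.62% / 21.51% = 1.5518
β_Ulmer = 0.717 × 41.20% / 21.51% = 1.3733
β_Brixley = 0.879 × 35.32% / 21.51% = 1.4433
β_P = Σ w_i β_i = 0.32×0.4795 + 0.32×1.5518 + 0.27×1.3733 + 0.09×1.4433 = 1.1507
MRP = 11.58% − 4.18% = 7.40%
E(R_P) = R_f + β_P × MRP = 4.18% + 1.1507 × 7.40% = 12.70%

12.70%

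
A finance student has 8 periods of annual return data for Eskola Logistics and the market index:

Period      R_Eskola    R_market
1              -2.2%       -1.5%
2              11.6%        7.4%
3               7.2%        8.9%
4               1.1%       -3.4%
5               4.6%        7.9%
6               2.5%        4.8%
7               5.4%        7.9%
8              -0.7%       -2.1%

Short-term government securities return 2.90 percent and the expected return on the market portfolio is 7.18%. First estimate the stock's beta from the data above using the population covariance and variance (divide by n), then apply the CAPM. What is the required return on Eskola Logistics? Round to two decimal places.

Mean R_i = (-2.2 + 11.6 + 7.2 + 1.1 + 4.6 + 2.5 + 5.4 − 0.7) / 8 = 3.6875%
Mean R_m = (-1.5 + 7.4 + 8.9 − 3.4 + 7.9 + 4.8 + 7.9 − 2.1) / 8 = 3.7375%
Σ(R_i − R̄_i)(R_m − R̄_m) = 131.6938  ⇒  Cov = 131.6938 / 8 = 16.4617
Σ(R_m − R̄_m)² = 188.2988  ⇒  Var(R_m) = 188.2988 / 8 = 23.5374
β = Cov / Var(R_m) = 16.4617 / 23.5374 = 0.6994
MRP = 7.18% − 2.90% = 4.28%
E(R) = R_f + β × MRP = 2.90% + 0.6994 × 4.28% = 5.89%

5.89%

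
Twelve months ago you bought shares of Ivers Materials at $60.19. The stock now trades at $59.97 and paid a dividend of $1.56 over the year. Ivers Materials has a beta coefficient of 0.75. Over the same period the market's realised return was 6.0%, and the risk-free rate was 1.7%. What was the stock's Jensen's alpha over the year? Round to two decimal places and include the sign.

Realised HPR = (P1 + D1 − P0) / P0 = (59.97 + 1.56 − 60.19) / 60.19 = 1.34 / 60.19 = 2.2263%
MRP = 6.0% − 1.7% = 4.30%
CAPM required = R_f + β·MRP = 1.7% + 0.75 × 4.3% = 4.9250%
α = realised − required = 2.2263% − 4.9250% = -2.70%

-2.70%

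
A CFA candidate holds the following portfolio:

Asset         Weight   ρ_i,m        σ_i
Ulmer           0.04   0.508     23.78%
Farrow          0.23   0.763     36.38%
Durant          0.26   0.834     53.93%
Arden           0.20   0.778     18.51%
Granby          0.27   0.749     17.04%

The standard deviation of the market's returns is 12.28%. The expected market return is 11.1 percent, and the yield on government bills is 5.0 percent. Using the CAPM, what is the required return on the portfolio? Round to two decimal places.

17.36%

β_Ulmer = 0.508 × 23.78% / 12.28% = 0.9837
β_Farrow = 0.763 × 36.38% / 12.28% = 2.2604
β_Durant = 0.834 × 53.93% / 12.28% = 3.6627
β_Arden = 0.778 × 18.51% / 12.28% = 1.1727
β_Granby = 0.749 × 17.04% / 12.28% = 1.0393
β_P = Σ w_i β_i = 0.04×0.9837 + 0.23×2.2604 + 0.26×3.6627 + 0.20×1.1727 + 0.27×1.0393 = 2.0267
MRP = 11.1% − 5.0% = 6.10%
E(R_P) = R_f + β_P × MRP = 5.0% + 2.0267 × 6.1% = 17.36%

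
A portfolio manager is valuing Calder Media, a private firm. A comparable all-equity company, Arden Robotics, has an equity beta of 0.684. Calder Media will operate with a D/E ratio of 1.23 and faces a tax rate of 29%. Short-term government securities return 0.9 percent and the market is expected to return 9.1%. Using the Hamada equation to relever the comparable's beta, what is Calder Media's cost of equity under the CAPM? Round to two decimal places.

β_L = β_U × [1 + (1 − t)(D/E)] = 0.684 × [1 + (1 − 0.29) × 1.23]
    = 0.684 × [1 + 0.71 × 1.23] = 0.684 × 1.8733 = 1.2813
MRP = 9.1% − 0.9% = 8.20%
E(R) = R_f + β_L × MRP = 0.9% + 1.2813 × 8.2% = 11.41%

11.41%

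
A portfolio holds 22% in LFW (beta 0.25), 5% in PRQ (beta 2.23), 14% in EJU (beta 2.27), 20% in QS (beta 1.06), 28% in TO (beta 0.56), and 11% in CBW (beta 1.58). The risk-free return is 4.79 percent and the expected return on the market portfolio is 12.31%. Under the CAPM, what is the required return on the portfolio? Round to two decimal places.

12.51%

β_P = Σ w_i β_i = 0.22×0.25 + 0.05×2.23 + 0.14×2.27 + 0.20×1.06 + 0.28×0.56 + 0.11×1.58 = 1.0269
MRP = 12.31% − 4.79% = 7.52%
E(R_P) = R_f + β_P × MRP = 4.79% + 1.0269 × 7.52% = 12.51%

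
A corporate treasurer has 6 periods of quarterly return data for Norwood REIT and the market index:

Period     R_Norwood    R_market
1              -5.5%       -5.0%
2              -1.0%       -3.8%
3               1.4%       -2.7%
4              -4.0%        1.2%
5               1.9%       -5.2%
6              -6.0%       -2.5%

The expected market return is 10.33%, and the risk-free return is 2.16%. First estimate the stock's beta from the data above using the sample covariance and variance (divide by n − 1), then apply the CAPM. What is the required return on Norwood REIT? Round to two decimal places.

Mean R_i = (-5.5 − 1.0 + 1.4 − 4.0 + 1.9 − 6.0) / 6 = -2.2000%
Mean R_m = (-5.0 − 3.8 − 2.7 + 1.2 − 5.2 − 2.5) / 6 = -3.0000%
Σ(R_i − R̄_i)(R_m − R̄_m) = -11.7600  ⇒  Cov = -11.7600 / 5 = -2.3520
Σ(R_m − R̄_m)² = 27.4600  ⇒  Var(R_m) = 27.4600 / 5 = 5.4920
β = Cov / Var(R_m) = -2.3520 / 5.4920 = -0.4283
MRP = 10.33% − 2.16% = 8.17%
E(R) = R_f + β × MRP = 2.16% + -0.4283 × 8.17% = -1.34%

-1.34%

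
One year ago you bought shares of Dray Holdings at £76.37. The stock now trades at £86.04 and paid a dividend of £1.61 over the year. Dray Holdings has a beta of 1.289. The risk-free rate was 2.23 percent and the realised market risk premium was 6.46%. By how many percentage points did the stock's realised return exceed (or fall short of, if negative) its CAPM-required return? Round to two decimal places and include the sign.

+4.21%

Realised HPR = (P1 + D1 − P0) / P0 = (86.04 + 1.61 − 76.37) / 76.37 = 11.28 / 76.37 = 14.7702%
CAPM required = R_f + β·MRP = 2.23% + 1.289 × 6.46% = 10.55694%
α = realised − required = 14.7702% − 10.55694% = +4.21%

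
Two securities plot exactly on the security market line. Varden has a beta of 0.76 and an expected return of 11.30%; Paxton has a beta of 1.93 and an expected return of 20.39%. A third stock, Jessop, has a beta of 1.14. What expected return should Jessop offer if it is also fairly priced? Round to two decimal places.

MRP (SML slope) = (20.39% − 11.30%) / (1.93 − 0.76) = 9.09% / 1.17 = 7.7692%
R_f (intercept) = 11.30% − 0.76 × 7.7692% = 5.3954%
E(R_Jessop) = R_f + β × MRP = 5.3954% + 1.14 × 7.7692% = 14.25%

14.25%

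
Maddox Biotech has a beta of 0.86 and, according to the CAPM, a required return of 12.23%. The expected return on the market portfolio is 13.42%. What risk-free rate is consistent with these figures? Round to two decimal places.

4.92%

E(R) = R_f + β(E(R_m) − R_f) = R_f(1 − β) + β·E(R_m)
12.23% = R_f × (1 − 0.86) + 0.86 × 13.42%
12.23% = R_f × 0.14 + 11.5412%
R_f = (12.23% − 11.5412%) / 0.14 = 4.92%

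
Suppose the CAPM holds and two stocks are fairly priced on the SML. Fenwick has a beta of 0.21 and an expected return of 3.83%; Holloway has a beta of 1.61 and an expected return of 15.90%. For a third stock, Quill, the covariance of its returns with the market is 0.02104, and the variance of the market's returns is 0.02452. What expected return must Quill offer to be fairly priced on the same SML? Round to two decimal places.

MRP = (15.90% − 3.83%) / (1.61 − 0.21) = 8.6214%
R_f = 3.83% − 0.21 × 8.6214% = 2.0195%
β_Quill = Cov / Var(R_m) = 0.02104 / 0.02452 = 0.8581
E(R_Quill) = R_f + β × MRP = 2.0195% + 0.8581 × 8.6214% = 9.42%

9.42%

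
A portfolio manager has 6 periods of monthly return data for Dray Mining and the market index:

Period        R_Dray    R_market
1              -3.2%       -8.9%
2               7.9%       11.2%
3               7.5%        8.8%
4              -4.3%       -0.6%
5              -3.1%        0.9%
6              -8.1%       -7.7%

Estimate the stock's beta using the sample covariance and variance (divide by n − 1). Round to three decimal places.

Mean R_i = (-3.2 + 7.9 + 7.5 − 4.3 − 3.1 − 8.1) / 6 = -0.5500%
Mean R_m = (-8.9 + 11.2 + 8.8 − 0.6 + 0.9 − 7.7) / 6 = 0.6167%
Σ(R_i − R̄_i)(R_m − R̄_m) = 247.1550  ⇒  Cov = 247.1550 / 5 = 49.4310
Σ(R_m − R̄_m)² = 340.2683  ⇒  Var(R_m) = 340.2683 / 5 = 68.0537
β = Cov / Var(R_m) = 49.4310 / 68.0537 = 0.7264

0.726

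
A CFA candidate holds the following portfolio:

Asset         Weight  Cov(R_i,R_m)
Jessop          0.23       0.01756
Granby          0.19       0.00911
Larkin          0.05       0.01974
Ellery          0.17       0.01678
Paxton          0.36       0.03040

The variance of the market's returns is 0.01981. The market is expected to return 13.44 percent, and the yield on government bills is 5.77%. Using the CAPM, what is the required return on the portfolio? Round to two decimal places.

13.73%

β_Jessop = 0.01756 / 0.01981 = 0.8864
β_Granby = 0.00911 / 0.01981 = 0.4599
β_Larkin = 0.01974 / 0.01981 = 0.9965
β_Ellery = 0.01678 / 0.01981 = 0.8470
β_Paxton = 0.03040 / 0.01981 = 1.5346
β_P = Σ w_i β_i = 0.23×0.8864 + 0.19×0.4599 + 0.05×0.9965 + 0.17×0.8470 + 0.36×1.5346 = 1.0375
MRP = 13.44% − 5.77% = 7.67%
E(R_P) = R_f + β_P × MRP = 5.77% + 1.0375 × 7.67% = 13.73%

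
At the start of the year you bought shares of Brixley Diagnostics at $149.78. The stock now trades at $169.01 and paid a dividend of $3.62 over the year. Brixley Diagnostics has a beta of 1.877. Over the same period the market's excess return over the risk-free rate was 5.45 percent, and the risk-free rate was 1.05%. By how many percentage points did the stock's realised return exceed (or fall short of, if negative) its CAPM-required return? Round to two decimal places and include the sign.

Realised HPR = (P1 + D1 − P0) / P0 = (169.01 + 3.62 − 149.78) / 149.78 = 22.85 / 149.78 = 15.2557%
CAPM required = R_f + β·MRP = 1.05% + 1.877 × 5.45% = 11.27965%
α = realised − required = 15.2557% − 11.27965% = +3.98%

+3.98%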